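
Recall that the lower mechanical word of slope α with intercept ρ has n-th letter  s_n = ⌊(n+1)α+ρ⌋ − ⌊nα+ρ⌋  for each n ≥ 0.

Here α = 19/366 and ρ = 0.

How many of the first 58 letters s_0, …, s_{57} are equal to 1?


#1s = Σ_{n=0}^{57} s_n = Σ_{n=0}^{57} (⌊(n+1)α+ρ⌋ − ⌊nα+ρ⌋)
the sum telescopes: every ⌊nα+ρ⌋ with 0 < n < 58 appears once with + and once with −, leaving ⌊58α+ρ⌋ − ⌊0·α+ρ⌋
58α + ρ = (58·19) / 366 = 1102/366
ρ = 0/366
⌊1102/366⌋ = 3,  ⌊0/366⌋ = 0
#1s = 3 − 0 = 3

3


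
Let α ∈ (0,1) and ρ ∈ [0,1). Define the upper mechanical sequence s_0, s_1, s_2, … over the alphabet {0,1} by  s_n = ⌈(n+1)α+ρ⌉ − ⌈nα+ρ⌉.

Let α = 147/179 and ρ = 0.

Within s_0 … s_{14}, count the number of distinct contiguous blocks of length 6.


t_n = ⌈(n·147)/179⌉ for n = 0 … 15:
  n=0…9: ⌈0/179⌉=0 ⌈147/179⌉=1 ⌈294/179⌉=2 ⌈441/179⌉=3 ⌈588/179⌉=4 ⌈735/179⌉=5 ⌈882/179⌉=5 ⌈1029/179⌉=6 ⌈1176/179⌉=7 ⌈1323/179⌉=8
  n=10…15: ⌈1470/179⌉=9 ⌈1617/179⌉=10 ⌈1764/179⌉=10 ⌈1911/179⌉=11 ⌈2058/179⌉=12 ⌈2205/179⌉=13
s_n = t_(n+1) − t_n for n = 0 … 14 gives
prefix = 111110111110111
slide a length-6 window over [0..5] … [9..14] (10 windows); first occurrence of each distinct factor:
  [  0..  5] 111110
  [  1..  6] 111101
  [  2..  7] 111011
  [  3..  8] 110111
  [  4..  9] 101111
  [  5.. 10] 011111
  (the other 4 windows repeat one of these)
distinct factors: {011111, 101111, 110111, 111011, 111101, 111110}
count = 6  (Sturmian bound for length 6 is 7)

6


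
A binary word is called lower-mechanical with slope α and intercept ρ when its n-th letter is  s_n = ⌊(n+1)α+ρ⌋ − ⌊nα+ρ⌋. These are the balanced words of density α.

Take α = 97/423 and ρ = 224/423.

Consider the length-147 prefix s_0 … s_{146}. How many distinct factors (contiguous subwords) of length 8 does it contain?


9

t_n = ⌊(n·97+224)/423⌋ for n = 0 … 147:
  n=0…9: ⌊224/423⌋=0 ⌊321/423⌋=0 ⌊418/423⌋=0 ⌊515/423⌋=1 ⌊612/423⌋=1 ⌊709/423⌋=1 ⌊806/423⌋=1 ⌊903/423⌋=2 ⌊1000/423⌋=2 ⌊1097/423⌋=2
  n=10…19: ⌊1194/423⌋=2 ⌊1291/423⌋=3 ⌊1388/423⌋=3 ⌊1485/423⌋=3 ⌊1582/423⌋=3 ⌊1679/423⌋=3 ⌊1776/423⌋=4 ⌊1873/423⌋=4 ⌊1970/423⌋=4 ⌊2067/423⌋=4
  n=20…29: ⌊2164/423⌋=5 ⌊2261/423⌋=5 ⌊2358/423⌋=5 ⌊2455/423⌋=5 ⌊2552/423⌋=6 ⌊2649/423⌋=6 ⌊2746/423⌋=6 ⌊2843/423⌋=6 ⌊2940/423⌋=6 ⌊3037/423⌋=7
  n=30…39: ⌊3134/423⌋=7 ⌊3231/423⌋=7 ⌊3328/423⌋=7 ⌊3425/423⌋=8 ⌊3522/423⌋=8 ⌊3619/423⌋=8 ⌊3716/423⌋=8 ⌊3813/423⌋=9 ⌊3910/423⌋=9 ⌊4007/423⌋=9
  n=40…49: ⌊4104/423⌋=9 ⌊4201/423⌋=9 ⌊4298/423⌋=10 ⌊4395/423⌋=10 ⌊4492/423⌋=10 ⌊4589/423⌋=10 ⌊4686/423⌋=11 ⌊4783/423⌋=11 ⌊4880/423⌋=11 ⌊4977/423⌋=11
  n=50…59: ⌊5074/423⌋=11 ⌊5171/423⌋=12 ⌊5268/423⌋=12 ⌊5365/423⌋=12 ⌊5462/423⌋=12 ⌊5559/423⌋=13 ⌊5656/423⌋=13 ⌊5753/423⌋=13 ⌊5850/423⌋=13 ⌊5947/423⌋=14
  n=60…69: ⌊6044/423⌋=14 ⌊6141/423⌋=14 ⌊6238/423⌋=14 ⌊6335/423⌋=14 ⌊6432/423⌋=15 ⌊6529/423⌋=15 ⌊6626/423⌋=15 ⌊6723/423⌋=15 ⌊6820/423⌋=16 ⌊6917/423⌋=16
  n=70…79: ⌊7014/423⌋=16 ⌊7111/423⌋=16 ⌊7208/423⌋=17 ⌊7305/423⌋=17 ⌊7402/423⌋=17 ⌊7499/423⌋=17 ⌊7596/423⌋=17 ⌊7693/423⌋=18 ⌊7790/423⌋=18 ⌊7887/423⌋=18
  n=80…89: ⌊7984/423⌋=18 ⌊8081/423⌋=19 ⌊8178/423⌋=19 ⌊8275/423⌋=19 ⌊8372/423⌋=19 ⌊8469/423⌋=20 ⌊8566/423⌋=20 ⌊8663/423⌋=20 ⌊8760/423⌋=20 ⌊8857/423⌋=20
  n=90…99: ⌊8954/423⌋=21 ⌊9051/423⌋=21 ⌊9148/423⌋=21 ⌊9245/423⌋=21 ⌊9342/423⌋=22 ⌊9439/423⌋=22 ⌊9536/423⌋=22 ⌊9633/423⌋=22 ⌊9730/423⌋=23 ⌊9827/423⌋=23
  n=100…109: ⌊9924/423⌋=23 ⌊10021/423⌋=23 ⌊10118/423⌋=23 ⌊10215/423⌋=24 ⌊10312/423⌋=24 ⌊10409/423⌋=24 ⌊10506/423⌋=24 ⌊10603/423⌋=25 ⌊10700/423⌋=25 ⌊10797/423⌋=25
  n=110…119: ⌊10894/423⌋=25 ⌊10991/423⌋=25 ⌊11088/423⌋=26 ⌊11185/423⌋=26 ⌊11282/423⌋=26 ⌊11379/423⌋=26 ⌊11476/423⌋=27 ⌊11573/423⌋=27 ⌊11670/423⌋=27 ⌊11767/423⌋=27
  n=120…129: ⌊11864/423⌋=28 ⌊11961/423⌋=28 ⌊12058/423⌋=28 ⌊12155/423⌋=28 ⌊12252/423⌋=28 ⌊12349/423⌋=29 ⌊12446/423⌋=29 ⌊12543/423⌋=29 ⌊12640/423⌋=29 ⌊12737/423⌋=30
  n=130…139: ⌊12834/423⌋=30 ⌊12931/423⌋=30 ⌊13028/423⌋=30 ⌊13125/423⌋=31 ⌊13222/423⌋=31 ⌊13319/423⌋=31 ⌊13416/423⌋=31 ⌊13513/423⌋=31 ⌊13610/423⌋=32 ⌊13707/423⌋=32
  n=140…147: ⌊13804/423⌋=32 ⌊13901/423⌋=32 ⌊13998/423⌋=33 ⌊14095/423⌋=33 ⌊14192/423⌋=33 ⌊14289/423⌋=33 ⌊14386/423⌋=34 ⌊14483/423⌋=34
s_n = t_(n+1) − t_n for n = 0 … 146 gives
prefix = 001000100010000100010001000010001000100001000100001000100010000100010001000010001000100001000100010000100010000100010001000010001000100001000100010
slide a length-8 window over [0..7] … [139..146] (140 windows); first occurrence of each distinct factor:
  [  0..  7] 00100010
  [  1..  8] 01000100
  [  2..  9] 10001000
  [  3.. 10] 00010001
  [  7.. 14] 00010000
  [  8.. 15] 00100001
  [  9.. 16] 01000010
  [ 10.. 17] 10000100
  [ 11.. 18] 00001000
  (the other 131 windows repeat one of these)
distinct factors: {00001000, 00010000, 00010001, 00100001, 00100010, 01000010, 01000100, 10000100, 10001000}
count = 9  (Sturmian bound for length 8 is 9)


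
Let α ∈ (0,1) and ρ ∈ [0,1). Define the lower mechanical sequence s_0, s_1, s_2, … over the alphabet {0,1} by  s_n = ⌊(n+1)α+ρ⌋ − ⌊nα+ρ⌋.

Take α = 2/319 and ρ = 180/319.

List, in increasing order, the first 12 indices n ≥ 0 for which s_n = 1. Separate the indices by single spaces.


n=0: ⌊182/319⌋−⌊180/319⌋ = 0−0 = 0
n=1: ⌊184/319⌋−⌊182/319⌋ = 0−0 = 0
  …
n=69: ⌊320/319⌋−⌊318/319⌋ = 1−0 = 1  ← one
n=70: ⌊322/319⌋−⌊320/319⌋ = 1−1 = 0
n=71: ⌊324/319⌋−⌊322/319⌋ = 1−1 = 0
  …
n=228: ⌊638/319⌋−⌊636/319⌋ = 2−1 = 1  ← one
n=229: ⌊640/319⌋−⌊638/319⌋ = 2−2 = 0
n=230: ⌊642/319⌋−⌊640/319⌋ = 2−2 = 0
  …
n=388: ⌊958/319⌋−⌊956/319⌋ = 3−2 = 1  ← one
n=389: ⌊960/319⌋−⌊958/319⌋ = 3−3 = 0
n=390: ⌊962/319⌋−⌊960/319⌋ = 3−3 = 0
  …
n=547: ⌊1276/319⌋−⌊1274/319⌋ = 4−3 = 1  ← one
n=548: ⌊1278/319⌋−⌊1276/319⌋ = 4−4 = 0
n=549: ⌊1280/319⌋−⌊1278/319⌋ = 4−4 = 0
  …
n=707: ⌊1596/319⌋−⌊1594/319⌋ = 5−4 = 1  ← one
n=708: ⌊1598/319⌋−⌊1596/319⌋ = 5−5 = 0
n=709: ⌊1600/319⌋−⌊1598/319⌋ = 5−5 = 0
  …
n=866: ⌊1914/319⌋−⌊1912/319⌋ = 6−5 = 1  ← one
n=867: ⌊1916/319⌋−⌊1914/319⌋ = 6−6 = 0
n=868: ⌊1918/319⌋−⌊1916/319⌋ = 6−6 = 0
  …
n=1026: ⌊2234/319⌋−⌊2232/319⌋ = 7−6 = 1  ← one
n=1027: ⌊2236/319⌋−⌊2234/319⌋ = 7−7 = 0
n=1028: ⌊2238/319⌋−⌊2236/319⌋ = 7−7 = 0
  …
n=1185: ⌊2552/319⌋−⌊2550/319⌋ = 8−7 = 1  ← one
n=1186: ⌊2554/319⌋−⌊2552/319⌋ = 8−8 = 0
n=1187: ⌊2556/319⌋−⌊2554/319⌋ = 8−8 = 0
  …
n=1345: ⌊2872/319⌋−⌊2870/319⌋ = 9−8 = 1  ← one
n=1346: ⌊2874/319⌋−⌊2872/319⌋ = 9−9 = 0
n=1347: ⌊2876/319⌋−⌊2874/319⌋ = 9−9 = 0
  …
n=1504: ⌊3190/319⌋−⌊3188/319⌋ = 10−9 = 1  ← one
n=1505: ⌊3192/319⌋−⌊3190/319⌋ = 10−10 = 0
n=1506: ⌊3194/319⌋−⌊3192/319⌋ = 10−10 = 0
  …
n=1664: ⌊3510/319⌋−⌊3508/319⌋ = 11−10 = 1  ← one
n=1665: ⌊3512/319⌋−⌊3510/319⌋ = 11−11 = 0
n=1666: ⌊3514/319⌋−⌊3512/319⌋ = 11−11 = 0
  …
n=1823: ⌊3828/319⌋−⌊3826/319⌋ = 12−11 = 1  ← one
positions of the first 12 ones: 69 228 388 547 707 866 1026 1185 1345 1504 1664 1823

69 228 388 547 707 866 1026 1185 1345 1504 1664 1823


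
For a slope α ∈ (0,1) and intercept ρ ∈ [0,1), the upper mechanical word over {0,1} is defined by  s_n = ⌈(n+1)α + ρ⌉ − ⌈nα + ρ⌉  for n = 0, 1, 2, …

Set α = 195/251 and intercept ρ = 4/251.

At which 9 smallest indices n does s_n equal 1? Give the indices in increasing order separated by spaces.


n=0: ⌈199/251⌉−⌈4/251⌉ = 1−1 = 0
n=1: ⌈394/251⌉−⌈199/251⌉ = 2−1 = 1  ← one
n=2: ⌈589/251⌉−⌈394/251⌉ = 3−2 = 1  ← one
n=3: ⌈784/251⌉−⌈589/251⌉ = 4−3 = 1  ← one
n=4: ⌈979/251⌉−⌈784/251⌉ = 4−4 = 0
n=5: ⌈1174/251⌉−⌈979/251⌉ = 5−4 = 1  ← one
n=6: ⌈1369/251⌉−⌈1174/251⌉ = 6−5 = 1  ← one
n=7: ⌈1564/251⌉−⌈1369/251⌉ = 7−6 = 1  ← one
n=8: ⌈1759/251⌉−⌈1564/251⌉ = 8−7 = 1  ← one
n=9: ⌈1954/251⌉−⌈1759/251⌉ = 8−8 = 0
n=10: ⌈2149/251⌉−⌈1954/251⌉ = 9−8 = 1  ← one
n=11: ⌈2344/251⌉−⌈2149/251⌉ = 10−9 = 1  ← one
positions of the first 9 ones: 1 2 3 5 6 7 8 10 11

1 2 3 5 6 7 8 10 11


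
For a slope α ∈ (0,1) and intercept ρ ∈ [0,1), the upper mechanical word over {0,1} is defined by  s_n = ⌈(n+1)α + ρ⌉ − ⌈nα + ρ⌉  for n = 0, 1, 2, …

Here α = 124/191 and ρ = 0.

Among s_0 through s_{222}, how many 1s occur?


145

#1s = Σ_{n=0}^{222} s_n = Σ_{n=0}^{222} (⌈(n+1)α+ρ⌉ − ⌈nα+ρ⌉)
the sum telescopes: every ⌈nα+ρ⌉ with 0 < n < 223 appears once with + and once with −, leaving ⌈223α+ρ⌉ − ⌈0·α+ρ⌉
223α + ρ = (223·124) / 191 = 27652/191
ρ = 0/191
⌈27652/191⌉ = 145,  ⌈0/191⌉ = 0
#1s = 145 − 0 = 145


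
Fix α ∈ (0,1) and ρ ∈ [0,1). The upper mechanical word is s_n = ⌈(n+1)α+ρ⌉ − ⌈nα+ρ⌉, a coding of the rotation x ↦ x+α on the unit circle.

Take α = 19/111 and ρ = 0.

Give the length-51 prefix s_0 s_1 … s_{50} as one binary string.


100001000001000001000001000001000001000010000010000

n=0: ⌈(1·19)/111⌉ − ⌈(0·19)/111⌉ = ⌈19/111⌉ − ⌈0/111⌉ = 1 − 0 = 1
n=1: ⌈(2·19)/111⌉ − ⌈(1·19)/111⌉ = ⌈38/111⌉ − ⌈19/111⌉ = 1 − 1 = 0
n=2: ⌈(3·19)/111⌉ − ⌈(2·19)/111⌉ = ⌈57/111⌉ − ⌈38/111⌉ = 1 − 1 = 0
n=3: ⌈(4·19)/111⌉ − ⌈(3·19)/111⌉ = ⌈76/111⌉ − ⌈57/111⌉ = 1 − 1 = 0
n=4: ⌈(5·19)/111⌉ − ⌈(4·19)/111⌉ = ⌈95/111⌉ − ⌈76/111⌉ = 1 − 1 = 0
n=5: ⌈(6·19)/111⌉ − ⌈(5·19)/111⌉ = ⌈114/111⌉ − ⌈95/111⌉ = 2 − 1 = 1
n=6: ⌈(7·19)/111⌉ − ⌈(6·19)/111⌉ = ⌈133/111⌉ − ⌈114/111⌉ = 2 − 2 = 0
n=7: ⌈(8·19)/111⌉ − ⌈(7·19)/111⌉ = ⌈152/111⌉ − ⌈133/111⌉ = 2 − 2 = 0
n=8: ⌈(9·19)/111⌉ − ⌈(8·19)/111⌉ = ⌈171/111⌉ − ⌈152/111⌉ = 2 − 2 = 0
n=9: ⌈(10·19)/111⌉ − ⌈(9·19)/111⌉ = ⌈190/111⌉ − ⌈171/111⌉ = 2 − 2 = 0
n=10: ⌈(11·19)/111⌉ − ⌈(10·19)/111⌉ = ⌈209/111⌉ − ⌈190/111⌉ = 2 − 2 = 0
n=11: ⌈(12·19)/111⌉ − ⌈(11·19)/111⌉ = ⌈228/111⌉ − ⌈209/111⌉ = 3 − 2 = 1
n=12: ⌈(13·19)/111⌉ − ⌈(12·19)/111⌉ = ⌈247/111⌉ − ⌈228/111⌉ = 3 − 3 = 0
n=13: ⌈(14·19)/111⌉ − ⌈(13·19)/111⌉ = ⌈266/111⌉ − ⌈247/111⌉ = 3 − 3 = 0
n=14: ⌈(15·19)/111⌉ − ⌈(14·19)/111⌉ = ⌈285/111⌉ − ⌈266/111⌉ = 3 − 3 = 0
n=15: ⌈(16·19)/111⌉ − ⌈(15·19)/111⌉ = ⌈304/111⌉ − ⌈285/111⌉ = 3 − 3 = 0
n=16: ⌈(17·19)/111⌉ − ⌈(16·19)/111⌉ = ⌈323/111⌉ − ⌈304/111⌉ = 3 − 3 = 0
n=17: ⌈(18·19)/111⌉ − ⌈(17·19)/111⌉ = ⌈342/111⌉ − ⌈323/111⌉ = 4 − 3 = 1
n=18: ⌈(19·19)/111⌉ − ⌈(18·19)/111⌉ = ⌈361/111⌉ − ⌈342/111⌉ = 4 − 4 = 0
n=19: ⌈(20·19)/111⌉ − ⌈(19·19)/111⌉ = ⌈380/111⌉ − ⌈361/111⌉ = 4 − 4 = 0
n=20: ⌈(21·19)/111⌉ − ⌈(20·19)/111⌉ = ⌈399/111⌉ − ⌈380/111⌉ = 4 − 4 = 0
n=21: ⌈(22·19)/111⌉ − ⌈(21·19)/111⌉ = ⌈418/111⌉ − ⌈399/111⌉ = 4 − 4 = 0
n=22: ⌈(23·19)/111⌉ − ⌈(22·19)/111⌉ = ⌈437/111⌉ − ⌈418/111⌉ = 4 − 4 = 0
n=23: ⌈(24·19)/111⌉ − ⌈(23·19)/111⌉ = ⌈456/111⌉ − ⌈437/111⌉ = 5 − 4 = 1
n=24: ⌈(25·19)/111⌉ − ⌈(24·19)/111⌉ = ⌈475/111⌉ − ⌈456/111⌉ = 5 − 5 = 0
n=25: ⌈(26·19)/111⌉ − ⌈(25·19)/111⌉ = ⌈494/111⌉ − ⌈475/111⌉ = 5 − 5 = 0
n=26: ⌈(27·19)/111⌉ − ⌈(26·19)/111⌉ = ⌈513/111⌉ − ⌈494/111⌉ = 5 − 5 = 0
n=27: ⌈(28·19)/111⌉ − ⌈(27·19)/111⌉ = ⌈532/111⌉ − ⌈513/111⌉ = 5 − 5 = 0
n=28: ⌈(29·19)/111⌉ − ⌈(28·19)/111⌉ = ⌈551/111⌉ − ⌈532/111⌉ = 5 − 5 = 0
n=29: ⌈(30·19)/111⌉ − ⌈(29·19)/111⌉ = ⌈570/111⌉ − ⌈551/111⌉ = 6 − 5 = 1
n=30: ⌈(31·19)/111⌉ − ⌈(30·19)/111⌉ = ⌈589/111⌉ − ⌈570/111⌉ = 6 − 6 = 0
n=31: ⌈(32·19)/111⌉ − ⌈(31·19)/111⌉ = ⌈608/111⌉ − ⌈589/111⌉ = 6 − 6 = 0
n=32: ⌈(33·19)/111⌉ − ⌈(32·19)/111⌉ = ⌈627/111⌉ − ⌈608/111⌉ = 6 − 6 = 0
n=33: ⌈(34·19)/111⌉ − ⌈(33·19)/111⌉ = ⌈646/111⌉ − ⌈627/111⌉ = 6 − 6 = 0
n=34: ⌈(35·19)/111⌉ − ⌈(34·19)/111⌉ = ⌈665/111⌉ − ⌈646/111⌉ = 6 − 6 = 0
n=35: ⌈(36·19)/111⌉ − ⌈(35·19)/111⌉ = ⌈684/111⌉ − ⌈665/111⌉ = 7 − 6 = 1
n=36: ⌈(37·19)/111⌉ − ⌈(36·19)/111⌉ = ⌈703/111⌉ − ⌈684/111⌉ = 7 − 7 = 0
n=37: ⌈(38·19)/111⌉ − ⌈(37·19)/111⌉ = ⌈722/111⌉ − ⌈703/111⌉ = 7 − 7 = 0
n=38: ⌈(39·19)/111⌉ − ⌈(38·19)/111⌉ = ⌈741/111⌉ − ⌈722/111⌉ = 7 − 7 = 0
n=39: ⌈(40·19)/111⌉ − ⌈(39·19)/111⌉ = ⌈760/111⌉ − ⌈741/111⌉ = 7 − 7 = 0
n=40: ⌈(41·19)/111⌉ − ⌈(40·19)/111⌉ = ⌈779/111⌉ − ⌈760/111⌉ = 8 − 7 = 1
n=41: ⌈(42·19)/111⌉ − ⌈(41·19)/111⌉ = ⌈798/111⌉ − ⌈779/111⌉ = 8 − 8 = 0
n=42: ⌈(43·19)/111⌉ − ⌈(42·19)/111⌉ = ⌈817/111⌉ − ⌈798/111⌉ = 8 − 8 = 0
n=43: ⌈(44·19)/111⌉ − ⌈(43·19)/111⌉ = ⌈836/111⌉ − ⌈817/111⌉ = 8 − 8 = 0
n=44: ⌈(45·19)/111⌉ − ⌈(44·19)/111⌉ = ⌈855/111⌉ − ⌈836/111⌉ = 8 − 8 = 0
n=45: ⌈(46·19)/111⌉ − ⌈(45·19)/111⌉ = ⌈874/111⌉ − ⌈855/111⌉ = 8 − 8 = 0
n=46: ⌈(47·19)/111⌉ − ⌈(46·19)/111⌉ = ⌈893/111⌉ − ⌈874/111⌉ = 9 − 8 = 1
n=47: ⌈(48·19)/111⌉ − ⌈(47·19)/111⌉ = ⌈912/111⌉ − ⌈893/111⌉ = 9 − 9 = 0
n=48: ⌈(49·19)/111⌉ − ⌈(48·19)/111⌉ = ⌈931/111⌉ − ⌈912/111⌉ = 9 − 9 = 0
n=49: ⌈(50·19)/111⌉ − ⌈(49·19)/111⌉ = ⌈950/111⌉ − ⌈931/111⌉ = 9 − 9 = 0
n=50: ⌈(51·19)/111⌉ − ⌈(50·19)/111⌉ = ⌈969/111⌉ − ⌈950/111⌉ = 9 − 9 = 0


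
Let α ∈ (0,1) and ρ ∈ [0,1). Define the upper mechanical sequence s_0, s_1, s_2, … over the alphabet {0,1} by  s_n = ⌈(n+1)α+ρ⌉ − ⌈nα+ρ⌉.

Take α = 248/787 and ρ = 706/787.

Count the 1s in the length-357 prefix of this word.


113

#1s = Σ_{n=0}^{356} s_n = Σ_{n=0}^{356} (⌈(n+1)α+ρ⌉ − ⌈nα+ρ⌉)
the sum telescopes: every ⌈nα+ρ⌉ with 0 < n < 357 appears once with + and once with −, leaving ⌈357α+ρ⌉ − ⌈0·α+ρ⌉
357α + ρ = (357·248 + 706) / 787 = 89242/787
ρ = 706/787
⌈89242/787⌉ = 114,  ⌈706/787⌉ = 1
#1s = 114 − 1 = 113


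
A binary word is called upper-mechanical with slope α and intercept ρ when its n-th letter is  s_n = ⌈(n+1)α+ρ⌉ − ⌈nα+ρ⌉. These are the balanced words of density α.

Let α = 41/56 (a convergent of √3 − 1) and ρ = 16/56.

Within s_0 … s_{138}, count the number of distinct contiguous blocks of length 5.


6

t_n = ⌈(n·41+16)/56⌉ for n = 0 … 139:
  n=0…9: ⌈16/56⌉=1 ⌈57/56⌉=2 ⌈98/56⌉=2 ⌈139/56⌉=3 ⌈180/56⌉=4 ⌈221/56⌉=4 ⌈262/56⌉=5 ⌈303/56⌉=6 ⌈344/56⌉=7 ⌈385/56⌉=7
  n=10…19: ⌈426/56⌉=8 ⌈467/56⌉=9 ⌈508/56⌉=10 ⌈549/56⌉=10 ⌈590/56⌉=11 ⌈631/56⌉=12 ⌈672/56⌉=12 ⌈713/56⌉=13 ⌈754/56⌉=14 ⌈795/56⌉=15
  n=20…29: ⌈836/56⌉=15 ⌈877/56⌉=16 ⌈918/56⌉=17 ⌈959/56⌉=18 ⌈1000/56⌉=18 ⌈1041/56⌉=19 ⌈1082/56⌉=20 ⌈1123/56⌉=21 ⌈1164/56⌉=21 ⌈1205/56⌉=22
  n=30…39: ⌈1246/56⌉=23 ⌈1287/56⌉=23 ⌈1328/56⌉=24 ⌈1369/56⌉=25 ⌈1410/56⌉=26 ⌈1451/56⌉=26 ⌈1492/56⌉=27 ⌈1533/56⌉=28 ⌈1574/56⌉=29 ⌈1615/56⌉=29
  n=40…49: ⌈1656/56⌉=30 ⌈1697/56⌉=31 ⌈1738/56⌉=32 ⌈1779/56⌉=32 ⌈1820/56⌉=33 ⌈1861/56⌉=34 ⌈1902/56⌉=34 ⌈1943/56⌉=35 ⌈1984/56⌉=36 ⌈2025/56⌉=37
  n=50…59: ⌈2066/56⌉=37 ⌈2107/56⌉=38 ⌈2148/56⌉=39 ⌈2189/56⌉=40 ⌈2230/56⌉=40 ⌈2271/56⌉=41 ⌈2312/56⌉=42 ⌈2353/56⌉=43 ⌈2394/56⌉=43 ⌈2435/56⌉=44
  n=60…69: ⌈2476/56⌉=45 ⌈2517/56⌉=45 ⌈2558/56⌉=46 ⌈2599/56⌉=47 ⌈2640/56⌉=48 ⌈2681/56⌉=48 ⌈2722/56⌉=49 ⌈2763/56⌉=50 ⌈2804/56⌉=51 ⌈2845/56⌉=51
  n=70…79: ⌈2886/56⌉=52 ⌈2927/56⌉=53 ⌈2968/56⌉=53 ⌈3009/56⌉=54 ⌈3050/56⌉=55 ⌈3091/56⌉=56 ⌈3132/56⌉=56 ⌈3173/56⌉=57 ⌈3214/56⌉=58 ⌈3255/56⌉=59
  n=80…89: ⌈3296/56⌉=59 ⌈3337/56⌉=60 ⌈3378/56⌉=61 ⌈3419/56⌉=62 ⌈3460/56⌉=62 ⌈3501/56⌉=63 ⌈3542/56⌉=64 ⌈3583/56⌉=64 ⌈3624/56⌉=65 ⌈3665/56⌉=66
  n=90…99: ⌈3706/56⌉=67 ⌈3747/56⌉=67 ⌈3788/56⌉=68 ⌈3829/56⌉=69 ⌈3870/56⌉=70 ⌈3911/56⌉=70 ⌈3952/56⌉=71 ⌈3993/56⌉=72 ⌈4034/56⌉=73 ⌈4075/56⌉=73
  n=100…109: ⌈4116/56⌉=74 ⌈4157/56⌉=75 ⌈4198/56⌉=75 ⌈4239/56⌉=76 ⌈4280/56⌉=77 ⌈4321/56⌉=78 ⌈4362/56⌉=78 ⌈4403/56⌉=79 ⌈4444/56⌉=80 ⌈4485/56⌉=81
  n=110…119: ⌈4526/56⌉=81 ⌈4567/56⌉=82 ⌈4608/56⌉=83 ⌈4649/56⌉=84 ⌈4690/56⌉=84 ⌈4731/56⌉=85 ⌈4772/56⌉=86 ⌈4813/56⌉=86 ⌈4854/56⌉=87 ⌈4895/56⌉=88
  n=120…129: ⌈4936/56⌉=89 ⌈4977/56⌉=89 ⌈5018/56⌉=90 ⌈5059/56⌉=91 ⌈5100/56⌉=92 ⌈5141/56⌉=92 ⌈5182/56⌉=93 ⌈5223/56⌉=94 ⌈5264/56⌉=94 ⌈5305/56⌉=95
  n=130…139: ⌈5346/56⌉=96 ⌈5387/56⌉=97 ⌈5428/56⌉=97 ⌈5469/56⌉=98 ⌈5510/56⌉=99 ⌈5551/56⌉=100 ⌈5592/56⌉=100 ⌈5633/56⌉=101 ⌈5674/56⌉=102 ⌈5715/56⌉=103
s_n = t_(n+1) − t_n for n = 0 … 138 gives
prefix = 1011011101110110111011101110110111011101110110111011101110110111011101101110111011101101110111011101101110111011101101110111011011101110111
slide a length-5 window over [0..4] … [134..138] (135 windows); first occurrence of each distinct factor:
  [  0..  4] 10110
  [  1..  5] 01101
  [  2..  6] 11011
  [  3..  7] 10111
  [  4..  8] 01110
  [  5..  9] 11101
  (the other 129 windows repeat one of these)
distinct factors: {01101, 01110, 10110, 10111, 11011, 11101}
count = 6  (Sturmian bound for length 5 is 6)


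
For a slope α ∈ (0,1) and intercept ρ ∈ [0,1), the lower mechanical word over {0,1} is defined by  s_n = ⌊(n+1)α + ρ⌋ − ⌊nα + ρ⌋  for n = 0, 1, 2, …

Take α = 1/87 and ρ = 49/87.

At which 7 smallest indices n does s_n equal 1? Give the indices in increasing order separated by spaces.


37 124 211 298 385 472 559

n=0: ⌊50/87⌋−⌊49/87⌋ = 0−0 = 0
n=1: ⌊51/87⌋−⌊50/87⌋ = 0−0 = 0
  …
n=37: ⌊87/87⌋−⌊86/87⌋ = 1−0 = 1  ← one
n=38: ⌊88/87⌋−⌊87/87⌋ = 1−1 = 0
n=39: ⌊89/87⌋−⌊88/87⌋ = 1−1 = 0
  …
n=124: ⌊174/87⌋−⌊173/87⌋ = 2−1 = 1  ← one
n=125: ⌊175/87⌋−⌊174/87⌋ = 2−2 = 0
n=126: ⌊176/87⌋−⌊175/87⌋ = 2−2 = 0
  …
n=211: ⌊261/87⌋−⌊260/87⌋ = 3−2 = 1  ← one
n=212: ⌊262/87⌋−⌊261/87⌋ = 3−3 = 0
n=213: ⌊263/87⌋−⌊262/87⌋ = 3−3 = 0
  …
n=298: ⌊348/87⌋−⌊347/87⌋ = 4−3 = 1  ← one
n=299: ⌊349/87⌋−⌊348/87⌋ = 4−4 = 0
n=300: ⌊350/87⌋−⌊349/87⌋ = 4−4 = 0
  …
n=385: ⌊435/87⌋−⌊434/87⌋ = 5−4 = 1  ← one
n=386: ⌊436/87⌋−⌊435/87⌋ = 5−5 = 0
n=387: ⌊437/87⌋−⌊436/87⌋ = 5−5 = 0
  …
n=472: ⌊522/87⌋−⌊521/87⌋ = 6−5 = 1  ← one
n=473: ⌊523/87⌋−⌊522/87⌋ = 6−6 = 0
n=474: ⌊524/87⌋−⌊523/87⌋ = 6−6 = 0
  …
n=559: ⌊609/87⌋−⌊608/87⌋ = 7−6 = 1  ← one
positions of the first 7 ones: 37 124 211 298 385 472 559


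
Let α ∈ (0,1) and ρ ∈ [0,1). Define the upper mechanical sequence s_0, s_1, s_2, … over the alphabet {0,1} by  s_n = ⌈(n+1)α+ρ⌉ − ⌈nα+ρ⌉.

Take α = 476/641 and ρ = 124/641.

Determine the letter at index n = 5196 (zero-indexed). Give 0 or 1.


1

(n+1)α + ρ = (5197·476 + 124) / 641 = 2473896/641
nα + ρ     = (5196·476 + 124) / 641 = 2473420/641
⌈2473896/641⌉ = 3860,  ⌈2473420/641⌉ = 3859
s_{5196} = 3860 − 3859 = 1


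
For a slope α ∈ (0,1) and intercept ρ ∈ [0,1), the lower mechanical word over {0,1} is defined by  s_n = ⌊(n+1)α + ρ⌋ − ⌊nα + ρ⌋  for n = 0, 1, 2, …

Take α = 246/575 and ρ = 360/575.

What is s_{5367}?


(n+1)α + ρ = (5368·246 + 360) / 575 = 1320888/575
nα + ρ     = (5367·246 + 360) / 575 = 1320642/575
⌊1320888/575⌋ = 2297,  ⌊1320642/575⌋ = 2296
s_{5367} = 2297 − 2296 = 1

1


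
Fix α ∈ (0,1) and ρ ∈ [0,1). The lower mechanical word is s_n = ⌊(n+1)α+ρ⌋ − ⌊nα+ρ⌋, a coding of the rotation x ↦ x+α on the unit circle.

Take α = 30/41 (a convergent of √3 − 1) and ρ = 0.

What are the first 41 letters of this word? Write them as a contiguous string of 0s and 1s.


n=0: ⌊(1·30)/41⌋ − ⌊(0·30)/41⌋ = ⌊30/41⌋ − ⌊0/41⌋ = 0 − 0 = 0
n=1: ⌊(2·30)/41⌋ − ⌊(1·30)/41⌋ = ⌊60/41⌋ − ⌊30/41⌋ = 1 − 0 = 1
n=2: ⌊(3·30)/41⌋ − ⌊(2·30)/41⌋ = ⌊90/41⌋ − ⌊60/41⌋ = 2 − 1 = 1
n=3: ⌊(4·30)/41⌋ − ⌊(3·30)/41⌋ = ⌊120/41⌋ − ⌊90/41⌋ = 2 − 2 = 0
n=4: ⌊(5·30)/41⌋ − ⌊(4·30)/41⌋ = ⌊150/41⌋ − ⌊120/41⌋ = 3 − 2 = 1
n=5: ⌊(6·30)/41⌋ − ⌊(5·30)/41⌋ = ⌊180/41⌋ − ⌊150/41⌋ = 4 − 3 = 1
n=6: ⌊(7·30)/41⌋ − ⌊(6·30)/41⌋ = ⌊210/41⌋ − ⌊180/41⌋ = 5 − 4 = 1
n=7: ⌊(8·30)/41⌋ − ⌊(7·30)/41⌋ = ⌊240/41⌋ − ⌊210/41⌋ = 5 − 5 = 0
n=8: ⌊(9·30)/41⌋ − ⌊(8·30)/41⌋ = ⌊270/41⌋ − ⌊240/41⌋ = 6 − 5 = 1
n=9: ⌊(10·30)/41⌋ − ⌊(9·30)/41⌋ = ⌊300/41⌋ − ⌊270/41⌋ = 7 − 6 = 1
n=10: ⌊(11·30)/41⌋ − ⌊(10·30)/41⌋ = ⌊330/41⌋ − ⌊300/41⌋ = 8 − 7 = 1
n=11: ⌊(12·30)/41⌋ − ⌊(11·30)/41⌋ = ⌊360/41⌋ − ⌊330/41⌋ = 8 − 8 = 0
n=12: ⌊(13·30)/41⌋ − ⌊(12·30)/41⌋ = ⌊390/41⌋ − ⌊360/41⌋ = 9 − 8 = 1
n=13: ⌊(14·30)/41⌋ − ⌊(13·30)/41⌋ = ⌊420/41⌋ − ⌊390/41⌋ = 10 − 9 = 1
n=14: ⌊(15·30)/41⌋ − ⌊(14·30)/41⌋ = ⌊450/41⌋ − ⌊420/41⌋ = 10 − 10 = 0
n=15: ⌊(16·30)/41⌋ − ⌊(15·30)/41⌋ = ⌊480/41⌋ − ⌊450/41⌋ = 11 − 10 = 1
n=16: ⌊(17·30)/41⌋ − ⌊(16·30)/41⌋ = ⌊510/41⌋ − ⌊480/41⌋ = 12 − 11 = 1
n=17: ⌊(18·30)/41⌋ − ⌊(17·30)/41⌋ = ⌊540/41⌋ − ⌊510/41⌋ = 13 − 12 = 1
n=18: ⌊(19·30)/41⌋ − ⌊(18·30)/41⌋ = ⌊570/41⌋ − ⌊540/41⌋ = 13 − 13 = 0
n=19: ⌊(20·30)/41⌋ − ⌊(19·30)/41⌋ = ⌊600/41⌋ − ⌊570/41⌋ = 14 − 13 = 1
n=20: ⌊(21·30)/41⌋ − ⌊(20·30)/41⌋ = ⌊630/41⌋ − ⌊600/41⌋ = 15 − 14 = 1
n=21: ⌊(22·30)/41⌋ − ⌊(21·30)/41⌋ = ⌊660/41⌋ − ⌊630/41⌋ = 16 − 15 = 1
n=22: ⌊(23·30)/41⌋ − ⌊(22·30)/41⌋ = ⌊690/41⌋ − ⌊660/41⌋ = 16 − 16 = 0
n=23: ⌊(24·30)/41⌋ − ⌊(23·30)/41⌋ = ⌊720/41⌋ − ⌊690/41⌋ = 17 − 16 = 1
n=24: ⌊(25·30)/41⌋ − ⌊(24·30)/41⌋ = ⌊750/41⌋ − ⌊720/41⌋ = 18 − 17 = 1
n=25: ⌊(26·30)/41⌋ − ⌊(25·30)/41⌋ = ⌊780/41⌋ − ⌊750/41⌋ = 19 − 18 = 1
n=26: ⌊(27·30)/41⌋ − ⌊(26·30)/41⌋ = ⌊810/41⌋ − ⌊780/41⌋ = 19 − 19 = 0
n=27: ⌊(28·30)/41⌋ − ⌊(27·30)/41⌋ = ⌊840/41⌋ − ⌊810/41⌋ = 20 − 19 = 1
n=28: ⌊(29·30)/41⌋ − ⌊(28·30)/41⌋ = ⌊870/41⌋ − ⌊840/41⌋ = 21 − 20 = 1
n=29: ⌊(30·30)/41⌋ − ⌊(29·30)/41⌋ = ⌊900/41⌋ − ⌊870/41⌋ = 21 − 21 = 0
n=30: ⌊(31·30)/41⌋ − ⌊(30·30)/41⌋ = ⌊930/41⌋ − ⌊900/41⌋ = 22 − 21 = 1
n=31: ⌊(32·30)/41⌋ − ⌊(31·30)/41⌋ = ⌊960/41⌋ − ⌊930/41⌋ = 23 − 22 = 1
n=32: ⌊(33·30)/41⌋ − ⌊(32·30)/41⌋ = ⌊990/41⌋ − ⌊960/41⌋ = 24 − 23 = 1
n=33: ⌊(34·30)/41⌋ − ⌊(33·30)/41⌋ = ⌊1020/41⌋ − ⌊990/41⌋ = 24 − 24 = 0
n=34: ⌊(35·30)/41⌋ − ⌊(34·30)/41⌋ = ⌊1050/41⌋ − ⌊1020/41⌋ = 25 − 24 = 1
n=35: ⌊(36·30)/41⌋ − ⌊(35·30)/41⌋ = ⌊1080/41⌋ − ⌊1050/41⌋ = 26 − 25 = 1
n=36: ⌊(37·30)/41⌋ − ⌊(36·30)/41⌋ = ⌊1110/41⌋ − ⌊1080/41⌋ = 27 − 26 = 1
n=37: ⌊(38·30)/41⌋ − ⌊(37·30)/41⌋ = ⌊1140/41⌋ − ⌊1110/41⌋ = 27 − 27 = 0
n=38: ⌊(39·30)/41⌋ − ⌊(38·30)/41⌋ = ⌊1170/41⌋ − ⌊1140/41⌋ = 28 − 27 = 1
n=39: ⌊(40·30)/41⌋ − ⌊(39·30)/41⌋ = ⌊1200/41⌋ − ⌊1170/41⌋ = 29 − 28 = 1
n=40: ⌊(41·30)/41⌋ − ⌊(40·30)/41⌋ = ⌊1230/41⌋ − ⌊1200/41⌋ = 30 − 29 = 1

01101110111011011101110111011011101110111


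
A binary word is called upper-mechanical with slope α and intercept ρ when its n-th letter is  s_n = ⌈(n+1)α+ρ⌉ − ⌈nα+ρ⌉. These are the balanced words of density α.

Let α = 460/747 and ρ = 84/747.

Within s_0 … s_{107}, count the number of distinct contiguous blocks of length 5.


6

t_n = ⌈(n·460+84)/747⌉ for n = 0 … 108:
  n=0…9: ⌈84/747⌉=1 ⌈544/747⌉=1 ⌈1004/747⌉=2 ⌈1464/747⌉=2 ⌈1924/747⌉=3 ⌈2384/747⌉=4 ⌈2844/747⌉=4 ⌈3304/747⌉=5 ⌈3764/747⌉=6 ⌈4224/747⌉=6
  n=10…19: ⌈4684/747⌉=7 ⌈5144/747⌉=7 ⌈5604/747⌉=8 ⌈6064/747⌉=9 ⌈6524/747⌉=9 ⌈6984/747⌉=10 ⌈7444/747⌉=10 ⌈7904/747⌉=11 ⌈8364/747⌉=12 ⌈8824/747⌉=12
  n=20…29: ⌈9284/747⌉=13 ⌈9744/747⌉=14 ⌈10204/747⌉=14 ⌈10664/747⌉=15 ⌈11124/747⌉=15 ⌈11584/747⌉=16 ⌈12044/747⌉=17 ⌈12504/747⌉=17 ⌈12964/747⌉=18 ⌈13424/747⌉=18
  n=30…39: ⌈13884/747⌉=19 ⌈14344/747⌉=20 ⌈14804/747⌉=20 ⌈15264/747⌉=21 ⌈15724/747⌉=22 ⌈16184/747⌉=22 ⌈16644/747⌉=23 ⌈17104/747⌉=23 ⌈17564/747⌉=24 ⌈18024/747⌉=25
  n=40…49: ⌈18484/747⌉=25 ⌈18944/747⌉=26 ⌈19404/747⌉=26 ⌈19864/747⌉=27 ⌈20324/747⌉=28 ⌈20784/747⌉=28 ⌈21244/747⌉=29 ⌈21704/747⌉=30 ⌈22164/747⌉=30 ⌈22624/747⌉=31
  n=50…59: ⌈23084/747⌉=31 ⌈23544/747⌉=32 ⌈24004/747⌉=33 ⌈24464/747⌉=33 ⌈24924/747⌉=34 ⌈25384/747⌉=34 ⌈25844/747⌉=35 ⌈26304/747⌉=36 ⌈26764/747⌉=36 ⌈27224/747⌉=37
  n=60…69: ⌈27684/747⌉=38 ⌈28144/747⌉=38 ⌈28604/747⌉=39 ⌈29064/747⌉=39 ⌈29524/747⌉=40 ⌈29984/747⌉=41 ⌈30444/747⌉=41 ⌈30904/747⌉=42 ⌈31364/747⌉=42 ⌈31824/747⌉=43
  n=70…79: ⌈32284/747⌉=44 ⌈32744/747⌉=44 ⌈33204/747⌉=45 ⌈33664/747⌉=46 ⌈34124/747⌉=46 ⌈34584/747⌉=47 ⌈35044/747⌉=47 ⌈35504/747⌉=48 ⌈35964/747⌉=49 ⌈36424/747⌉=49
  n=80…89: ⌈36884/747⌉=50 ⌈37344/747⌉=50 ⌈37804/747⌉=51 ⌈38264/747⌉=52 ⌈38724/747⌉=52 ⌈39184/747⌉=53 ⌈39644/747⌉=54 ⌈40104/747⌉=54 ⌈40564/747⌉=55 ⌈41024/747⌉=55
  n=90…99: ⌈41484/747⌉=56 ⌈41944/747⌉=57 ⌈42404/747⌉=57 ⌈42864/747⌉=58 ⌈43324/747⌉=58 ⌈43784/747⌉=59 ⌈44244/747⌉=60 ⌈44704/747⌉=60 ⌈45164/747⌉=61 ⌈45624/747⌉=62
  n=100…108: ⌈46084/747⌉=62 ⌈46544/747⌉=63 ⌈47004/747⌉=63 ⌈47464/747⌉=64 ⌈47924/747⌉=65 ⌈48384/747⌉=65 ⌈48844/747⌉=66 ⌈49304/747⌉=67 ⌈49764/747⌉=67
s_n = t_(n+1) − t_n for n = 0 … 107 gives
prefix = 010110110101101011011010110101101101011010110110101101011011010110101101101011010110110101101011011010110110
slide a length-5 window over [0..4] … [103..107] (104 windows); first occurrence of each distinct factor:
  [  0..  4] 01011
  [  1..  5] 10110
  [  2..  6] 01101
  [  3..  7] 11011
  [  6.. 10] 11010
  [  7.. 11] 10101
  (the other 98 windows repeat one of these)
distinct factors: {01011, 01101, 10101, 10110, 11010, 11011}
count = 6  (Sturmian bound for length 5 is 6)


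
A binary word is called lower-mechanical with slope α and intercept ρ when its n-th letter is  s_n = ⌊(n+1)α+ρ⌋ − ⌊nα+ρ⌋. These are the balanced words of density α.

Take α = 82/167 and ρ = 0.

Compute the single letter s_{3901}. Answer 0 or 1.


(n+1)α + ρ = (3902·82) / 167 = 319964/167
nα + ρ     = (3901·82) / 167 = 319882/167
⌊319964/167⌋ = 1915,  ⌊319882/167⌋ = 1915
s_{3901} = 1915 − 1915 = 0

0


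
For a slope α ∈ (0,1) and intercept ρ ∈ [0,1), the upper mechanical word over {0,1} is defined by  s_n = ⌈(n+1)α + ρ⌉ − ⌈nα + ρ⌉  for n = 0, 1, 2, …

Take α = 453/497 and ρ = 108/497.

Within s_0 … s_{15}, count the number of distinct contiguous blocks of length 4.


5

t_n = ⌈(n·453+108)/497⌉ for n = 0 … 16:
  n=0…9: ⌈108/497⌉=1 ⌈561/497⌉=2 ⌈1014/497⌉=3 ⌈1467/497⌉=3 ⌈1920/497⌉=4 ⌈2373/497⌉=5 ⌈2826/497⌉=6 ⌈3279/497⌉=7 ⌈3732/497⌉=8 ⌈4185/497⌉=9
  n=10…16: ⌈4638/497⌉=10 ⌈5091/497⌉=11 ⌈5544/497⌉=12 ⌈5997/497⌉=13 ⌈6450/497⌉=13 ⌈6903/497⌉=14 ⌈7356/497⌉=15
s_n = t_(n+1) − t_n for n = 0 … 15 gives
prefix = 1101111111111011
slide a length-4 window over [0..3] … [12..15] (13 windows); first occurrence of each distinct factor:
  [  0..  3] 1101
  [  1..  4] 1011
  [  2..  5] 0111
  [  3..  6] 1111
  [ 10.. 13] 1110
  (the other 8 windows repeat one of these)
distinct factors: {0111, 1011, 1101, 1110, 1111}
count = 5  (Sturmian bound for length 4 is 5)


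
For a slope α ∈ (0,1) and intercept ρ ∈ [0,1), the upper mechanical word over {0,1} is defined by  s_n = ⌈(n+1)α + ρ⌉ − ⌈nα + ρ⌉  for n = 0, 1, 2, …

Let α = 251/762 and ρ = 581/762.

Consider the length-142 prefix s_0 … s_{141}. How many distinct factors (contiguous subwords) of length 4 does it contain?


5

t_n = ⌈(n·251+581)/762⌉ for n = 0 … 142:
  n=0…9: ⌈581/762⌉=1 ⌈832/762⌉=2 ⌈1083/762⌉=2 ⌈1334/762⌉=2 ⌈1585/762⌉=3 ⌈1836/762⌉=3 ⌈2087/762⌉=3 ⌈2338/762⌉=4 ⌈2589/762⌉=4 ⌈2840/762⌉=4
  n=10…19: ⌈3091/762⌉=5 ⌈3342/762⌉=5 ⌈3593/762⌉=5 ⌈3844/762⌉=6 ⌈4095/762⌉=6 ⌈4346/762⌉=6 ⌈4597/762⌉=7 ⌈4848/762⌉=7 ⌈5099/762⌉=7 ⌈5350/762⌉=8
  n=20…29: ⌈5601/762⌉=8 ⌈5852/762⌉=8 ⌈6103/762⌉=9 ⌈6354/762⌉=9 ⌈6605/762⌉=9 ⌈6856/762⌉=9 ⌈7107/762⌉=10 ⌈7358/762⌉=10 ⌈7609/762⌉=10 ⌈7860/762⌉=11
  n=30…39: ⌈8111/762⌉=11 ⌈8362/762⌉=11 ⌈8613/762⌉=12 ⌈8864/762⌉=12 ⌈9115/762⌉=12 ⌈9366/762⌉=13 ⌈9617/762⌉=13 ⌈9868/762⌉=13 ⌈10119/762⌉=14 ⌈10370/762⌉=14
  n=40…49: ⌈10621/762⌉=14 ⌈10872/762⌉=15 ⌈11123/762⌉=15 ⌈11374/762⌉=15 ⌈11625/762⌉=16 ⌈11876/762⌉=16 ⌈12127/762⌉=16 ⌈12378/762⌉=17 ⌈12629/762⌉=17 ⌈12880/762⌉=17
  n=50…59: ⌈13131/762⌉=18 ⌈13382/762⌉=18 ⌈13633/762⌉=18 ⌈13884/762⌉=19 ⌈14135/762⌉=19 ⌈14386/762⌉=19 ⌈14637/762⌉=20 ⌈14888/762⌉=20 ⌈15139/762⌉=20 ⌈15390/762⌉=21
  n=60…69: ⌈15641/762⌉=21 ⌈15892/762⌉=21 ⌈16143/762⌉=22 ⌈16394/762⌉=22 ⌈16645/762⌉=22 ⌈16896/762⌉=23 ⌈17147/762⌉=23 ⌈17398/762⌉=23 ⌈17649/762⌉=24 ⌈17900/762⌉=24
  n=70…79: ⌈18151/762⌉=24 ⌈18402/762⌉=25 ⌈18653/762⌉=25 ⌈18904/762⌉=25 ⌈19155/762⌉=26 ⌈19406/762⌉=26 ⌈19657/762⌉=26 ⌈19908/762⌉=27 ⌈20159/762⌉=27 ⌈20410/762⌉=27
  n=80…89: ⌈20661/762⌉=28 ⌈20912/762⌉=28 ⌈21163/762⌉=28 ⌈21414/762⌉=29 ⌈21665/762⌉=29 ⌈21916/762⌉=29 ⌈22167/762⌉=30 ⌈22418/762⌉=30 ⌈22669/762⌉=30 ⌈22920/762⌉=31
  n=90…99: ⌈23171/762⌉=31 ⌈23422/762⌉=31 ⌈23673/762⌉=32 ⌈23924/762⌉=32 ⌈24175/762⌉=32 ⌈24426/762⌉=33 ⌈24677/762⌉=33 ⌈24928/762⌉=33 ⌈25179/762⌉=34 ⌈25430/762⌉=34
  n=100…109: ⌈25681/762⌉=34 ⌈25932/762⌉=35 ⌈26183/762⌉=35 ⌈26434/762⌉=35 ⌈26685/762⌉=36 ⌈26936/762⌉=36 ⌈27187/762⌉=36 ⌈27438/762⌉=37 ⌈27689/762⌉=37 ⌈27940/762⌉=37
  n=110…119: ⌈28191/762⌉=37 ⌈28442/762⌉=38 ⌈28693/762⌉=38 ⌈28944/762⌉=38 ⌈29195/762⌉=39 ⌈29446/762⌉=39 ⌈29697/762⌉=39 ⌈29948/762⌉=40 ⌈30199/762⌉=40 ⌈30450/762⌉=40
  n=120…129: ⌈30701/762⌉=41 ⌈30952/762⌉=41 ⌈31203/762⌉=41 ⌈31454/762⌉=42 ⌈31705/762⌉=42 ⌈31956/762⌉=42 ⌈32207/762⌉=43 ⌈32458/762⌉=43 ⌈32709/762⌉=43 ⌈32960/762⌉=44
  n=130…139: ⌈33211/762⌉=44 ⌈33462/762⌉=44 ⌈33713/762⌉=45 ⌈33964/762⌉=45 ⌈34215/762⌉=45 ⌈34466/762⌉=46 ⌈34717/762⌉=46 ⌈34968/762⌉=46 ⌈35219/762⌉=47 ⌈35470/762⌉=47
  n=140…142: ⌈35721/762⌉=47 ⌈35972/762⌉=48 ⌈36223/762⌉=48
s_n = t_(n+1) − t_n for n = 0 … 141 gives
prefix = 1001001001001001001001000100100100100100100100100100100100100100100100100100100100100100100100100100100100100010010010010010010010010010010010
slide a length-4 window over [0..3] … [138..141] (139 windows); first occurrence of each distinct factor:
  [  0..  3] 1001
  [  1..  4] 0010
  [  2..  5] 0100
  [ 21.. 24] 1000
  [ 22.. 25] 0001
  (the other 134 windows repeat one of these)
distinct factors: {0001, 0010, 0100, 1000, 1001}
count = 5  (Sturmian bound for length 4 is 5)


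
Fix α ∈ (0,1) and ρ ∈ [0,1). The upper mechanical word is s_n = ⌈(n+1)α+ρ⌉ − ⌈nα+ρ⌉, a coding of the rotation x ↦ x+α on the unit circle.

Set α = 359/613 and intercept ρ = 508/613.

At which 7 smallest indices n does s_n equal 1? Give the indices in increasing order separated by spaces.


0 2 3 5 7 8 10

n=0: ⌈867/613⌉−⌈508/613⌉ = 2−1 = 1  ← one
n=1: ⌈1226/613⌉−⌈867/613⌉ = 2−2 = 0
n=2: ⌈1585/613⌉−⌈1226/613⌉ = 3−2 = 1  ← one
n=3: ⌈1944/613⌉−⌈1585/613⌉ = 4−3 = 1  ← one
n=4: ⌈2303/613⌉−⌈1944/613⌉ = 4−4 = 0
n=5: ⌈2662/613⌉−⌈2303/613⌉ = 5−4 = 1  ← one
n=6: ⌈3021/613⌉−⌈2662/613⌉ = 5−5 = 0
n=7: ⌈3380/613⌉−⌈3021/613⌉ = 6−5 = 1  ← one
n=8: ⌈3739/613⌉−⌈3380/613⌉ = 7−6 = 1  ← one
n=9: ⌈4098/613⌉−⌈3739/613⌉ = 7−7 = 0
n=10: ⌈4457/613⌉−⌈4098/613⌉ = 8−7 = 1  ← one
positions of the first 7 ones: 0 2 3 5 7 8 10


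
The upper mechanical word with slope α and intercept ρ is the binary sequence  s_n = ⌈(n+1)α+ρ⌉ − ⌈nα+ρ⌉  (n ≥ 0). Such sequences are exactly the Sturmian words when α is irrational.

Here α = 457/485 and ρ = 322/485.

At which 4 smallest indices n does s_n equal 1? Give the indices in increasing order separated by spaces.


0 1 2 3

n=0: ⌈779/485⌉−⌈322/485⌉ = 2−1 = 1  ← one
n=1: ⌈1236/485⌉−⌈779/485⌉ = 3−2 = 1  ← one
n=2: ⌈1693/485⌉−⌈1236/485⌉ = 4−3 = 1  ← one
n=3: ⌈2150/485⌉−⌈1693/485⌉ = 5−4 = 1  ← one
positions of the first 4 ones: 0 1 2 3


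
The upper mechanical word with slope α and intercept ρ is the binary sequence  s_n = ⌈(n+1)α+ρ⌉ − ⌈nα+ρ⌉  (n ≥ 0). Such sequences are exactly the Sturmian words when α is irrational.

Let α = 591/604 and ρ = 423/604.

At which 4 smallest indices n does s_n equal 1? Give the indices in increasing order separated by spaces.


0 1 2 3

n=0: ⌈1014/604⌉−⌈423/604⌉ = 2−1 = 1  ← one
n=1: ⌈1605/604⌉−⌈1014/604⌉ = 3−2 = 1  ← one
n=2: ⌈2196/604⌉−⌈1605/604⌉ = 4−3 = 1  ← one
n=3: ⌈2787/604⌉−⌈2196/604⌉ = 5−4 = 1  ← one
positions of the first 4 ones: 0 1 2 3


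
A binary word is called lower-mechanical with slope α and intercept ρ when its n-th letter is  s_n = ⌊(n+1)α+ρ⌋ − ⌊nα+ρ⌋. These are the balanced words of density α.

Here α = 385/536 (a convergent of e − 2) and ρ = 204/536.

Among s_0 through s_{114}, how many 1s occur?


82

#1s = Σ_{n=0}^{114} s_n = Σ_{n=0}^{114} (⌊(n+1)α+ρ⌋ − ⌊nα+ρ⌋)
the sum telescopes: every ⌊nα+ρ⌋ with 0 < n < 115 appears once with + and once with −, leaving ⌊115α+ρ⌋ − ⌊0·α+ρ⌋
115α + ρ = (115·385 + 204) / 536 = 44479/536
ρ = 204/536
⌊44479/536⌋ = 82,  ⌊204/536⌋ = 0
#1s = 82 − 0 = 82


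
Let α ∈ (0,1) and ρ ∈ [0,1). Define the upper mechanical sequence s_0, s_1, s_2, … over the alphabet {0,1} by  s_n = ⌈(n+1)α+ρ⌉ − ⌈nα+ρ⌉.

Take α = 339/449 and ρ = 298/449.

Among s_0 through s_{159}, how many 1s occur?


#1s = Σ_{n=0}^{159} s_n = Σ_{n=0}^{159} (⌈(n+1)α+ρ⌉ − ⌈nα+ρ⌉)
the sum telescopes: every ⌈nα+ρ⌉ with 0 < n < 160 appears once with + and once with −, leaving ⌈160α+ρ⌉ − ⌈0·α+ρ⌉
160α + ρ = (160·339 + 298) / 449 = 54538/449
ρ = 298/449
⌈54538/449⌉ = 122,  ⌈298/449⌉ = 1
#1s = 122 − 1 = 121

121


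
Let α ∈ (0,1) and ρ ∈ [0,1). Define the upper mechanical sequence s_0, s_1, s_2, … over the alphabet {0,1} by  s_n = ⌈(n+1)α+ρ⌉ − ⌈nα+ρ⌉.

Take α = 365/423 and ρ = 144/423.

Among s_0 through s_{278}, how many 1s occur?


241

#1s = Σ_{n=0}^{278} s_n = Σ_{n=0}^{278} (⌈(n+1)α+ρ⌉ − ⌈nα+ρ⌉)
the sum telescopes: every ⌈nα+ρ⌉ with 0 < n < 279 appears once with + and once with −, leaving ⌈279α+ρ⌉ − ⌈0·α+ρ⌉
279α + ρ = (279·365 + 144) / 423 = 101979/423
ρ = 144/423
⌈101979/423⌉ = 242,  ⌈144/423⌉ = 1
#1s = 242 − 1 = 241


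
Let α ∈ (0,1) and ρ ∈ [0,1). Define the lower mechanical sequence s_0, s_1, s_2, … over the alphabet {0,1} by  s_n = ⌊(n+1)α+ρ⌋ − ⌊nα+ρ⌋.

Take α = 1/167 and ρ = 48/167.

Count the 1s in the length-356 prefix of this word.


2

#1s = Σ_{n=0}^{355} s_n = Σ_{n=0}^{355} (⌊(n+1)α+ρ⌋ − ⌊nα+ρ⌋)
the sum telescopes: every ⌊nα+ρ⌋ with 0 < n < 356 appears once with + and once with −, leaving ⌊356α+ρ⌋ − ⌊0·α+ρ⌋
356α + ρ = (356·1 + 48) / 167 = 404/167
ρ = 48/167
⌊404/167⌋ = 2,  ⌊48/167⌋ = 0
#1s = 2 − 0 = 2


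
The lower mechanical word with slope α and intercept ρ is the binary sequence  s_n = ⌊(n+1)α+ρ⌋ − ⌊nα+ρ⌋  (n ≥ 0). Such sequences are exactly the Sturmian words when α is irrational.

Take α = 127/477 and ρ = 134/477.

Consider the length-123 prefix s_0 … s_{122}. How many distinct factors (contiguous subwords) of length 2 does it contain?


3

t_n = ⌊(n·127+134)/477⌋ for n = 0 … 123:
  n=0…9: ⌊134/477⌋=0 ⌊261/477⌋=0 ⌊388/477⌋=0 ⌊515/477⌋=1 ⌊642/477⌋=1 ⌊769/477⌋=1 ⌊896/477⌋=1 ⌊1023/477⌋=2 ⌊1150/477⌋=2 ⌊1277/477⌋=2
  n=10…19: ⌊1404/477⌋=2 ⌊1531/477⌋=3 ⌊1658/477⌋=3 ⌊1785/477⌋=3 ⌊1912/477⌋=4 ⌊2039/477⌋=4 ⌊2166/477⌋=4 ⌊2293/477⌋=4 ⌊2420/477⌋=5 ⌊2547/477⌋=5
  n=20…29: ⌊2674/477⌋=5 ⌊2801/477⌋=5 ⌊2928/477⌋=6 ⌊3055/477⌋=6 ⌊3182/477⌋=6 ⌊3309/477⌋=6 ⌊3436/477⌋=7 ⌊3563/477⌋=7 ⌊3690/477⌋=7 ⌊3817/477⌋=8
  n=30…39: ⌊3944/477⌋=8 ⌊4071/477⌋=8 ⌊4198/477⌋=8 ⌊4325/477⌋=9 ⌊4452/477⌋=9 ⌊4579/477⌋=9 ⌊4706/477⌋=9 ⌊4833/477⌋=10 ⌊4960/477⌋=10 ⌊5087/477⌋=10
  n=40…49: ⌊5214/477⌋=10 ⌊5341/477⌋=11 ⌊5468/477⌋=11 ⌊5595/477⌋=11 ⌊5722/477⌋=11 ⌊5849/477⌋=12 ⌊5976/477⌋=12 ⌊6103/477⌋=12 ⌊6230/477⌋=13 ⌊6357/477⌋=13
  n=50…59: ⌊6484/477⌋=13 ⌊6611/477⌋=13 ⌊6738/477⌋=14 ⌊6865/477⌋=14 ⌊6992/477⌋=14 ⌊7119/477⌋=14 ⌊7246/477⌋=15 ⌊7373/477⌋=15 ⌊7500/477⌋=15 ⌊7627/477⌋=15
  n=60…69: ⌊7754/477⌋=16 ⌊7881/477⌋=16 ⌊8008/477⌋=16 ⌊8135/477⌋=17 ⌊8262/477⌋=17 ⌊8389/477⌋=17 ⌊8516/477⌋=17 ⌊8643/477⌋=18 ⌊8770/477⌋=18 ⌊8897/477⌋=18
  n=70…79: ⌊9024/477⌋=18 ⌊9151/477⌋=19 ⌊9278/477⌋=19 ⌊9405/477⌋=19 ⌊9532/477⌋=19 ⌊9659/477⌋=20 ⌊9786/477⌋=20 ⌊9913/477⌋=20 ⌊10040/477⌋=21 ⌊10167/477⌋=21
  n=80…89: ⌊10294/477⌋=21 ⌊10421/477⌋=21 ⌊10548/477⌋=22 ⌊10675/477⌋=22 ⌊10802/477⌋=22 ⌊10929/477⌋=22 ⌊11056/477⌋=23 ⌊11183/477⌋=23 ⌊11310/477⌋=23 ⌊11437/477⌋=23
  n=90…99: ⌊11564/477⌋=24 ⌊11691/477⌋=24 ⌊11818/477⌋=24 ⌊11945/477⌋=25 ⌊12072/477⌋=25 ⌊12199/477⌋=25 ⌊12326/477⌋=25 ⌊12453/477⌋=26 ⌊12580/477⌋=26 ⌊12707/477⌋=26
  n=100…109: ⌊12834/477⌋=26 ⌊12961/477⌋=27 ⌊13088/477⌋=27 ⌊13215/477⌋=27 ⌊13342/477⌋=27 ⌊13469/477⌋=28 ⌊13596/477⌋=28 ⌊13723/477⌋=28 ⌊13850/477⌋=29 ⌊13977/477⌋=29
  n=110…119: ⌊14104/477⌋=29 ⌊14231/477⌋=29 ⌊14358/477⌋=30 ⌊14485/477⌋=30 ⌊14612/477⌋=30 ⌊14739/477⌋=30 ⌊14866/477⌋=31 ⌊14993/477⌋=31 ⌊15120/477⌋=31 ⌊15247/477⌋=31
  n=120…123: ⌊15374/477⌋=32 ⌊15501/477⌋=32 ⌊15628/477⌋=32 ⌊15755/477⌋=33
s_n = t_(n+1) − t_n for n = 0 … 122 gives
prefix = 001000100010010001000100010010001000100010001001000100010001001000100010001001000100010001001000100010001001000100010001001
slide a length-2 window over [0..1] … [121..122] (122 windows); first occurrence of each distinct factor:
  [  0..  1] 00
  [  1..  2] 01
  [  2..  3] 10
  (the other 119 windows repeat one of these)
distinct factors: {00, 01, 10}
count = 3  (Sturmian bound for length 2 is 3)
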